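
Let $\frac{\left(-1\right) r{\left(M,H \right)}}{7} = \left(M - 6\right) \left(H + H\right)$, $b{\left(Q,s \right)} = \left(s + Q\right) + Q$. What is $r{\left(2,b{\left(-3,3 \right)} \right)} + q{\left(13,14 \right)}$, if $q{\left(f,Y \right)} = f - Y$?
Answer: $-169$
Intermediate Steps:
$b{\left(Q,s \right)} = s + 2 Q$ ($b{\left(Q,s \right)} = \left(Q + s\right) + Q = s + 2 Q$)
$r{\left(M,H \right)} = - 14 H \left(-6 + M\right)$ ($r{\left(M,H \right)} = - 7 \left(M - 6\right) \left(H + H\right) = - 7 \left(-6 + M\right) 2 H = - 7 \cdot 2 H \left(-6 + M\right) = - 14 H \left(-6 + M\right)$)
$r{\left(2,b{\left(-3,3 \right)} \right)} + q{\left(13,14 \right)} = 14 \left(3 + 2 \left(-3\right)\right) \left(6 - 2\right) + \left(13 - 14\right) = 14 \left(3 - 6\right) \left(6 - 2\right) + \left(13 - 14\right) = 14 \left(-3\right) 4 - 1 = -168 - 1 = -169$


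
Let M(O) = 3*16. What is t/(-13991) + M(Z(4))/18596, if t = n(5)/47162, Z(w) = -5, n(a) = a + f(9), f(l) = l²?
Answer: 3958861345/1533806313379 ≈ 0.0025811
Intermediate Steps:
n(a) = 81 + a (n(a) = a + 9² = a + 81 = 81 + a)
M(O) = 48
t = 43/23581 (t = (81 + 5)/47162 = 86*(1/47162) = 43/23581 ≈ 0.0018235)
t/(-13991) + M(Z(4))/18596 = (43/23581)/(-13991) + 48/18596 = (43/23581)*(-1/13991) + 48*(1/18596) = -43/329921771 + 12/4649 = 3958861345/1533806313379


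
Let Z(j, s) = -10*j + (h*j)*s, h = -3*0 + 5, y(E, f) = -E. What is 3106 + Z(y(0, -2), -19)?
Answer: 3106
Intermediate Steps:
h = 5 (h = 0 + 5 = 5)
Z(j, s) = -10*j + 5*j*s (Z(j, s) = -10*j + (5*j)*s = -10*j + 5*j*s)
3106 + Z(y(0, -2), -19) = 3106 + 5*(-1*0)*(-2 - 19) = 3106 + 5*0*(-21) = 3106 + 0 = 3106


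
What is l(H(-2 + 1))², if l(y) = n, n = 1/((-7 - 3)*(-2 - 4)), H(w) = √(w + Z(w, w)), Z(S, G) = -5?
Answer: 1/3600 ≈ 0.00027778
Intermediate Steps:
H(w) = √(-5 + w) (H(w) = √(w - 5) = √(-5 + w))
n = 1/60 (n = 1/(-10*(-6)) = 1/60 ≈ 0.016667)
l(y) = 1/60
l(H(-2 + 1))² = (1/60)² = 1/3600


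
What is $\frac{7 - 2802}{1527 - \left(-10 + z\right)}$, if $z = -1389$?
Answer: $- \frac{2795}{2926} \approx -0.95523$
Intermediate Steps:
$\frac{7 - 2802}{1527 - \left(-10 + z\right)} = \frac{7 - 2802}{1527 + \left(10 - -1389\right)} = - \frac{2795}{1527 + \left(10 + 1389\right)} = - \frac{2795}{1527 + 1399} = - \frac{2795}{2926}$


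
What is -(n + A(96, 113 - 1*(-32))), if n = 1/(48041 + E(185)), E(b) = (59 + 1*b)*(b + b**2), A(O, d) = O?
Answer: -810631777/8444081 ≈ -96.000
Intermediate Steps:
E(b) = (59 + b)*(b + b**2)
n = 1/8444081 (n = 1/(48041 + 185*(59 + 185**2 + 60*185)) = 1/(48041 + 185*(59 + 34225 + 11100)) = 1/(48041 + 185*45384) = 1/(48041 + 8396040) = 1/8444081 ≈ 1.1843e-7)
-(n + A(96, 113 - 1*(-32))) = -(1/8444081 + 96) = -1*810631777/8444081 = -810631777/8444081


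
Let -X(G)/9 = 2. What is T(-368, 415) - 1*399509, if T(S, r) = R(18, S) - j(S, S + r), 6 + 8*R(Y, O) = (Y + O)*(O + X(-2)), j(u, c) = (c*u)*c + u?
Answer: 1722631/4 ≈ 4.3066e+5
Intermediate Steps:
X(G) = -18 (X(G) = -9*2 = -18)
j(u, c) = u + u*c² (j(u, c) = u*c² + u = u + u*c²)
R(Y, O) = -¾ + (-18 + O)*(O + Y)/8 (R(Y, O) = -¾ + ((Y + O)*(O - 18))/8 = -¾ + ((O + Y)*(-18 + O))/8 = -¾ + ((-18 + O)*(O + Y))/8 = -¾ + (-18 + O)*(O + Y)/8)
T(S, r) = -165/4 + S²/8 - S*(1 + (S + r)²) (T(S, r) = (-¾ - 9*S/4 - 9/4*18 + S²/8 + (⅛)*S*18) - S*(1 + (S + r)²) = (-¾ - 9*S/4 - 81/2 + S²/8 + 9*S/4) - S*(1 + (S + r)²) = (-165/4 + S²/8) - S*(1 + (S + r)²) = -165/4 + S²/8 - S*(1 + (S + r)²))
T(-368, 415) - 1*399509 = (-165/4 + (⅛)*(-368)² - 1*(-368)*(1 + (-368 + 415)²)) - 1*399509 = (-165/4 + (⅛)*135424 - 1*(-368)*(1 + 47²)) - 399509 = (-165/4 + 16928 - 1*(-368)*(1 + 2209)) - 399509 = (-165/4 + 16928 - 1*(-368)*2210) - 399509 = (-165/4 + 16928 + 813280) - 399509 = 3320667/4 - 399509 = 1722631/4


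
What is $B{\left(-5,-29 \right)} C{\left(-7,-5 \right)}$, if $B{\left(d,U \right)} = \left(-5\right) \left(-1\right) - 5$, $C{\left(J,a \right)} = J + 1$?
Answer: $0$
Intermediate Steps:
$C{\left(J,a \right)} = 1 + J$
$B{\left(d,U \right)} = 0$ ($B{\left(d,U \right)} = 5 - 5 = 0$)
$B{\left(-5,-29 \right)} C{\left(-7,-5 \right)} = 0 \left(1 - 7\right) = 0 \left(-6\right) = 0$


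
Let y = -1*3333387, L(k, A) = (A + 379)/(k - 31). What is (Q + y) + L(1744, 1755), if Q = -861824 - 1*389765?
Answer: -7854061754/1713 ≈ -4.5850e+6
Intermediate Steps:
L(k, A) = (379 + A)/(-31 + k)
Q = -1251589 (Q = -861824 - 389765 = -1251589)
y = -3333387
(Q + y) + L(1744, 1755) = (-1251589 - 3333387) + (379 + 1755)/(-31 + 1744) = -4584976 + 2134/1713 = -7854061754/1713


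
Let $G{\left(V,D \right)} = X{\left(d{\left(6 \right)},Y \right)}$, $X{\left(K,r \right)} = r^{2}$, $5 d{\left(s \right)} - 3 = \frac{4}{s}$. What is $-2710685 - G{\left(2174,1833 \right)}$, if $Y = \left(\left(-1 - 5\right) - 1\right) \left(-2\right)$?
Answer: $-2710881$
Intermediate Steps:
$d{\left(s \right)} = \frac{3}{5} + \frac{4}{5 s}$ ($d{\left(s \right)} = \frac{3}{5} + \frac{4 \frac{1}{s}}{5} = \frac{3}{5} + \frac{4}{5 s}$)
$Y = 14$ ($Y = \left(-6 - 1\right) \left(-2\right) = \left(-7\right) \left(-2\right) = 14$)
$G{\left(V,D \right)} = 196$ ($G{\left(V,D \right)} = 14^{2} = 196$)
$-2710685 - G{\left(2174,1833 \right)} = -2710685 - 196 = -2710881$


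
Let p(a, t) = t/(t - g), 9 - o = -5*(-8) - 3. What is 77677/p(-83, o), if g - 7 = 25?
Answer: 1165155/7 ≈ 1.6645e+5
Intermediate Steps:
g = 32 (g = 7 + 25 = 32)
o = -28 (o = 9 - (-5*(-8) - 3) = 9 - (40 - 3) = 9 - 1*37 = 9 - 37 = -28)
p(a, t) = t/(-32 + t) (p(a, t) = t/(t - 1*32) = t/(t - 32) = t/(-32 + t))
77677/p(-83, o) = 77677/((-28/(-32 - 28))) = 77677/((-28/(-60))) = 77677/((-28*(-1/60))) = 77677/(7/15) = 77677*(15/7) = 1165155/7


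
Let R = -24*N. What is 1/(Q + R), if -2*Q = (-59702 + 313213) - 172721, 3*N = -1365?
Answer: -1/29475 ≈ -3.3927e-5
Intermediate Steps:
N = -455 (N = (⅓)*(-1365) = -455)
Q = -40395 (Q = -((-59702 + 313213) - 172721)/2 = -(253511 - 172721)/2 = -½*80790 = -40395)
R = 10920 (R = -24*(-455) = 10920)
1/(Q + R) = 1/(-40395 + 10920) = 1/(-29475) = -1/29475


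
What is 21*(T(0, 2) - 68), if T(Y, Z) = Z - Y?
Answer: -1386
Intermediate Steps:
21*(T(0, 2) - 68) = 21*((2 - 1*0) - 68) = 21*((2 + 0) - 68) = 21*(2 - 68) = 21*(-66) = -1386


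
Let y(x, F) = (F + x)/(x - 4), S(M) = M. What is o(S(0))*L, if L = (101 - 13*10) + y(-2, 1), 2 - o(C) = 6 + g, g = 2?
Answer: 173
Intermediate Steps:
o(C) = -6 (o(C) = 2 - (6 + 2) = 2 - 1*8 = 2 - 8 = -6)
y(x, F) = (F + x)/(-4 + x)
L = -173/6 (L = (101 - 13*10) + (1 - 2)/(-4 - 2) = (101 - 130) - 1/(-6) = -29 - ⅙*(-1) = -29 + ⅙ = -173/6 ≈ -28.833)
o(S(0))*L = -6*(-173/6) = 173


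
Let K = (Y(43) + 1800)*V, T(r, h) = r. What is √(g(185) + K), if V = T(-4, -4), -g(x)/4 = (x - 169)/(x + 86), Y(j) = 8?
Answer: 32*I*√518694/271 ≈ 85.043*I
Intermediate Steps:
g(x) = -4*(-169 + x)/(86 + x) (g(x) = -4*(x - 169)/(x + 86) = -4*(-169 + x)/(86 + x))
V = -4
K = -7232 (K = (8 + 1800)*(-4) = 1808*(-4) = -7232)
√(g(185) + K) = √(4*(169 - 1*185)/(86 + 185) - 7232) = √(4*(169 - 185)/271 - 7232) = √(4*(1/271)*(-16) - 7232) = √(-64/271 - 7232) = √(-1959936/271) = 32*I*√518694/271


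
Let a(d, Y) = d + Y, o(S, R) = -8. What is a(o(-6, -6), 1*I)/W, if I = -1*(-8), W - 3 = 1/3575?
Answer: 0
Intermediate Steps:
W = 10726/3575 (W = 3 + 1/3575 = 10726/3575 ≈ 3.0003)
I = 8
a(d, Y) = Y + d
a(o(-6, -6), 1*I)/W = (1*8 - 8)/(10726/3575) = (8 - 8)*(3575/10726) = 0*(3575/10726) = 0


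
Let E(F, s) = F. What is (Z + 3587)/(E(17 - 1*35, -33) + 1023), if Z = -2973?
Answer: 614/1005 ≈ 0.61094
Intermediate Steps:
(Z + 3587)/(E(17 - 1*35, -33) + 1023) = (-2973 + 3587)/((17 - 1*35) + 1023) = 614/((17 - 35) + 1023) = 614/(-18 + 1023) = 614/1005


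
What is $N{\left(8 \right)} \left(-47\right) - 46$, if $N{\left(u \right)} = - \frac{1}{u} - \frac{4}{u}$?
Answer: $- \frac{133}{8} \approx -16.625$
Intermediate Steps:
$N{\left(u \right)} = - \frac{5}{u}$
$N{\left(8 \right)} \left(-47\right) - 46 = - \frac{5}{8} \left(-47\right) - 46 = \left(-5\right) \frac{1}{8} \left(-47\right) - 46 = \left(- \frac{5}{8}\right) \left(-47\right) - 46 = \frac{235}{8} - 46 = - \frac{133}{8}$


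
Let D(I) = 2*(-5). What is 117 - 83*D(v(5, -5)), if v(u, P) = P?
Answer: 947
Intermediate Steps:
D(I) = -10
117 - 83*D(v(5, -5)) = 117 - 83*(-10) = 117 + 830 = 947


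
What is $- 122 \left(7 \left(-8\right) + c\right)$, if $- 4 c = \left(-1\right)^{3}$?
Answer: $\frac{13603}{2} \approx 6801.5$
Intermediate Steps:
$c = \frac{1}{4}$ ($c = - \frac{\left(-1\right)^{3}}{4} = \left(- \frac{1}{4}\right) \left(-1\right) = \frac{1}{4} \approx 0.25$)
$- 122 \left(7 \left(-8\right) + c\right) = - 122 \left(7 \left(-8\right) + \frac{1}{4}\right) = - 122 \left(-56 + \frac{1}{4}\right) = \left(-122\right) \left(- \frac{223}{4}\right) = \frac{13603}{2}$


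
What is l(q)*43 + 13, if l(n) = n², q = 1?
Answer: 56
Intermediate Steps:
l(q)*43 + 13 = 1²*43 + 13 = 1*43 + 13 = 43 + 13 = 56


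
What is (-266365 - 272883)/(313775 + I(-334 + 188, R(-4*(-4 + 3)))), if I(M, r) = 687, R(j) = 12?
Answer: -269624/157231 ≈ -1.7148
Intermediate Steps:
(-266365 - 272883)/(313775 + I(-334 + 188, R(-4*(-4 + 3)))) = (-266365 - 272883)/(313775 + 687) = -539248/314462 = -539248*1/314462 = -269624/157231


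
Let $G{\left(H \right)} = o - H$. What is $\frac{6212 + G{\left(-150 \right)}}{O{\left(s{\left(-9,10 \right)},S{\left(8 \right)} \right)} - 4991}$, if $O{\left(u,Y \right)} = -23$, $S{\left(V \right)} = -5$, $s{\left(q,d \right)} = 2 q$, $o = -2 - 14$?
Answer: $- \frac{3173}{2507} \approx -1.2657$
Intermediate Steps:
$o = -16$ ($o = -2 - 14 = -16$)
$G{\left(H \right)} = -16 - H$
$\frac{6212 + G{\left(-150 \right)}}{O{\left(s{\left(-9,10 \right)},S{\left(8 \right)} \right)} - 4991} = \frac{6212 - -134}{-23 - 4991} = \frac{6212 + \left(-16 + 150\right)}{-5014} = \left(6212 + 134\right) \left(- \frac{1}{5014}\right) = 6346 \left(- \frac{1}{5014}\right) = - \frac{3173}{2507}$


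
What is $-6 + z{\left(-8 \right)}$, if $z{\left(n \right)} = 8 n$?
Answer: $-70$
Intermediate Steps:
$-6 + z{\left(-8 \right)} = -6 + 8 \left(-8\right) = -6 - 64 = -70$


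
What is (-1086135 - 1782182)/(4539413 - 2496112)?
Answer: -2868317/2043301 ≈ -1.4038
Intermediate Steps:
(-1086135 - 1782182)/(4539413 - 2496112) = -2868317/2043301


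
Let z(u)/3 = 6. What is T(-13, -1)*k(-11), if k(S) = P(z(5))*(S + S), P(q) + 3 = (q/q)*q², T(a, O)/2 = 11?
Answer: -155364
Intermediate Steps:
z(u) = 18 (z(u) = 3*6 = 18)
T(a, O) = 22 (T(a, O) = 2*11 = 22)
P(q) = -3 + q² (P(q) = -3 + (q/q)*q² = -3 + 1*q² = -3 + q²)
k(S) = 642*S (k(S) = (-3 + 18²)*(S + S) = (-3 + 324)*(2*S) = 321*(2*S) = 642*S)
T(-13, -1)*k(-11) = 22*(642*(-11)) = 22*(-7062) = -155364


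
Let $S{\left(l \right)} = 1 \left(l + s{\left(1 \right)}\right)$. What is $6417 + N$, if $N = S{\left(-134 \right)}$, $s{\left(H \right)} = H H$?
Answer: $6284$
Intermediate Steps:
$s{\left(H \right)} = H^{2}$
$S{\left(l \right)} = 1 + l$ ($S{\left(l \right)} = 1 \left(l + 1^{2}\right) = 1 \left(l + 1\right) = 1 \left(1 + l\right) = 1 + l$)
$N = -133$ ($N = 1 - 134 = -133$)
$6417 + N = 6417 - 133 = 6284$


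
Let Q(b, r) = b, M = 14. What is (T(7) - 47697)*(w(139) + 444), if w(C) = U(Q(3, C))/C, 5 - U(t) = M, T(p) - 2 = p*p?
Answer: -2940091722/139 ≈ -2.1152e+7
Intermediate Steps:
T(p) = 2 + p**2 (T(p) = 2 + p*p = 2 + p**2)
U(t) = -9 (U(t) = 5 - 1*14 = 5 - 14 = -9)
w(C) = -9/C
(T(7) - 47697)*(w(139) + 444) = ((2 + 7**2) - 47697)*(-9/139 + 444) = ((2 + 49) - 47697)*(-9*1/139 + 444) = (51 - 47697)*(-9/139 + 444) = -47646*61707/139 = -2940091722/139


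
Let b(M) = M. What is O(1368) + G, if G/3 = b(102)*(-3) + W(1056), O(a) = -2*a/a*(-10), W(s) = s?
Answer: 2270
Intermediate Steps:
O(a) = 20 (O(a) = -2*1*(-10) = -2*(-10) = 20)
G = 2250 (G = 3*(102*(-3) + 1056) = 3*(-306 + 1056) = 3*750 = 2250)
O(1368) + G = 20 + 2250 = 2270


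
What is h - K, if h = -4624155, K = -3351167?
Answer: -1272988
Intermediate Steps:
h - K = -4624155 - 1*(-3351167) = -4624155 + 3351167 = -1272988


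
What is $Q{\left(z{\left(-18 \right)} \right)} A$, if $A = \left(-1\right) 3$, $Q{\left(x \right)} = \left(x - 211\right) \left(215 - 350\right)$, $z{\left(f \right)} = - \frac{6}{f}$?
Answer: $-85320$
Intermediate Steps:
$Q{\left(x \right)} = 28485 - 135 x$ ($Q{\left(x \right)} = \left(-211 + x\right) \left(215 - 350\right) = \left(-211 + x\right) \left(-135\right) = 28485 - 135 x$)
$A = -3$
$Q{\left(z{\left(-18 \right)} \right)} A = \left(28485 - 135 \left(- \frac{6}{-18}\right)\right) \left(-3\right) = \left(28485 - 135 \left(\left(-6\right) \left(- \frac{1}{18}\right)\right)\right) \left(-3\right) = \left(28485 - 45\right) \left(-3\right) = 28440 \left(-3\right) = -85320$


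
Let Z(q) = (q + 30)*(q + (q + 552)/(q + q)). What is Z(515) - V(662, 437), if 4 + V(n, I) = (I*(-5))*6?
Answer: 60636837/206 ≈ 2.9435e+5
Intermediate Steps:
Z(q) = (30 + q)*(q + (552 + q)/(2*q)) (Z(q) = (30 + q)*(q + (552 + q)/((2*q))) = (30 + q)*(q + (552 + q)*(1/(2*q))) = (30 + q)*(q + (552 + q)/(2*q)))
V(n, I) = -4 - 30*I (V(n, I) = -4 + (I*(-5))*6 = -4 - 5*I*6 = -4 - 30*I)
Z(515) - V(662, 437) = (291 + 515² + 8280/515 + (61/2)*515) - (-4 - 30*437) = (291 + 265225 + 8280*(1/515) + 31415/2) - (-4 - 13110) = (291 + 265225 + 1656/103 + 31415/2) - 1*(-13114) = 57935353/206 + 13114 = 60636837/206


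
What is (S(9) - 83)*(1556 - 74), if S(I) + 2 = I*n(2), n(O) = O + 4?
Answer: -45942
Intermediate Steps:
n(O) = 4 + O
S(I) = -2 + 6*I (S(I) = -2 + I*(4 + 2) = -2 + I*6 = -2 + 6*I)
(S(9) - 83)*(1556 - 74) = ((-2 + 6*9) - 83)*(1556 - 74) = ((-2 + 54) - 83)*1482 = (52 - 83)*1482 = -31*1482 = -45942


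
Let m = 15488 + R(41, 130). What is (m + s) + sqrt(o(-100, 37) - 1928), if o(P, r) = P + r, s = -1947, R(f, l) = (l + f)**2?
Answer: 42782 + I*sqrt(1991) ≈ 42782.0 + 44.621*I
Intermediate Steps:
R(f, l) = (f + l)**2
m = 44729 (m = 15488 + (41 + 130)**2 = 15488 + 171**2 = 15488 + 29241 = 44729)
(m + s) + sqrt(o(-100, 37) - 1928) = (44729 - 1947) + sqrt((-100 + 37) - 1928) = 42782 + sqrt(-63 - 1928) = 42782 + sqrt(-1991) = 42782 + I*sqrt(1991)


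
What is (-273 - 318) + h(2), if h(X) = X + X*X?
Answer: -585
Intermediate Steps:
h(X) = X + X**2
(-273 - 318) + h(2) = (-273 - 318) + 2*(1 + 2) = -591 + 2*3 = -591 + 6 = -585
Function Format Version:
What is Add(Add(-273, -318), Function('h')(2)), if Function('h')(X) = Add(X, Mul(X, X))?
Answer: -585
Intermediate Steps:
Function('h')(X) = Add(X, Pow(X, 2))
Add(Add(-273, -318), Function('h')(2)) = Add(Add(-273, -318), Mul(2, Add(1, 2))) = Add(-591, Mul(2, 3)) = Add(-591, 6) = -585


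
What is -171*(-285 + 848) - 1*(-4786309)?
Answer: 4690036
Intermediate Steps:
-171*(-285 + 848) - 1*(-4786309) = -171*563 + 4786309 = -96273 + 4786309 = 4690036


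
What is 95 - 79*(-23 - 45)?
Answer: 5467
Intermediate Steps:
95 - 79*(-23 - 45) = 95 - 79*(-68) = 95 + 5372 = 5467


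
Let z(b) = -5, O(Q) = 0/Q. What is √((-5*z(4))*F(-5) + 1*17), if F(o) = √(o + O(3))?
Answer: √(17 + 25*I*√5) ≈ 6.1412 + 4.5513*I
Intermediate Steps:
O(Q) = 0
F(o) = √o (F(o) = √(o + 0) = √o)
√((-5*z(4))*F(-5) + 1*17) = √((-5*(-5))*√(-5) + 1*17) = √(25*(I*√5) + 17) = √(25*I*√5 + 17) = √(17 + 25*I*√5)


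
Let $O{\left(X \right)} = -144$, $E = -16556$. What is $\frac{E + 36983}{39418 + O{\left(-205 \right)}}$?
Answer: $\frac{20427}{39274} \approx 0.52011$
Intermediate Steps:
$\frac{E + 36983}{39418 + O{\left(-205 \right)}} = \frac{-16556 + 36983}{39418 - 144} = \frac{20427}{39274}$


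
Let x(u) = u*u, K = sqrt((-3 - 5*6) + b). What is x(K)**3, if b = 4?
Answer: -24389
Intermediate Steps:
K = I*sqrt(29) (K = sqrt((-3 - 5*6) + 4) = sqrt((-3 - 1*30) + 4) = sqrt((-3 - 30) + 4) = sqrt(-33 + 4) = sqrt(-29) = I*sqrt(29) ≈ 5.3852*I)
x(u) = u**2
x(K)**3 = ((I*sqrt(29))**2)**3 = (-29)**3 = -24389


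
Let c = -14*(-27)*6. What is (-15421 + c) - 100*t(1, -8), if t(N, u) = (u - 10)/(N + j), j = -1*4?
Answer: -13753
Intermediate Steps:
j = -4
t(N, u) = (-10 + u)/(-4 + N) (t(N, u) = (u - 10)/(N - 4) = (-10 + u)/(-4 + N))
c = 2268 (c = 378*6 = 2268)
(-15421 + c) - 100*t(1, -8) = (-15421 + 2268) - 100*(-10 - 8)/(-4 + 1) = -13153 - 100*(-18)/(-3) = -13153 - (-100)*(-18)/3 = -13153 - 100*6 = -13153 - 600 = -13753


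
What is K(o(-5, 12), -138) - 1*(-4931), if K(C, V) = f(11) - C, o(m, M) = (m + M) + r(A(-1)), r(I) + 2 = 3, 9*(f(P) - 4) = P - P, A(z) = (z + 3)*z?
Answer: 4927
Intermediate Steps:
A(z) = z*(3 + z) (A(z) = (3 + z)*z = z*(3 + z))
f(P) = 4 (f(P) = 4 + (P - P)/9 = 4 + (⅑)*0 = 4 + 0 = 4)
r(I) = 1 (r(I) = -2 + 3 = 1)
o(m, M) = 1 + M + m (o(m, M) = (m + M) + 1 = (M + m) + 1 = 1 + M + m)
K(C, V) = 4 - C
K(o(-5, 12), -138) - 1*(-4931) = (4 - (1 + 12 - 5)) - 1*(-4931) = (4 - 1*8) + 4931 = (4 - 8) + 4931 = -4 + 4931 = 4927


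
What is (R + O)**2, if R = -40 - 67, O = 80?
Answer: 729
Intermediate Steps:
R = -107
(R + O)**2 = (-107 + 80)**2 = (-27)**2 = 729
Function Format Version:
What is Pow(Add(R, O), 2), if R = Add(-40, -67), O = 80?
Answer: 729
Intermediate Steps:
R = -107
Pow(Add(R, O), 2) = Pow(Add(-107, 80), 2) = Pow(-27, 2) = 729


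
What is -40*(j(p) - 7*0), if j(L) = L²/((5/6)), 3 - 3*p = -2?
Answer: -400/3 ≈ -133.33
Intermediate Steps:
p = 5/3 (p = 1 - ⅓*(-2) = 1 + ⅔ = 5/3 ≈ 1.6667)
j(L) = 6*L²/5 (j(L) = L²/((5*(⅙))) = L²/(⅚) = L²*(6/5) = 6*L²/5)
-40*(j(p) - 7*0) = -40*(6*(5/3)²/5 - 7*0) = -40*((6/5)*(25/9) + 0) = -40*(10/3 + 0) = -40*10/3 = -400/3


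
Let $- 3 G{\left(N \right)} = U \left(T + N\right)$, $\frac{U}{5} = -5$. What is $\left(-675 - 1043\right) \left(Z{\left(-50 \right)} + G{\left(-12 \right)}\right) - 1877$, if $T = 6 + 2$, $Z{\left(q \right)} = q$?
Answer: $\frac{423869}{3} \approx 1.4129 \cdot 10^{5}$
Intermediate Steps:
$U = -25$ ($U = 5 \left(-5\right) = -25$)
$T = 8$
$G{\left(N \right)} = \frac{200}{3} + \frac{25 N}{3}$ ($G{\left(N \right)} = - \frac{\left(-25\right) \left(8 + N\right)}{3} = - \frac{-200 - 25 N}{3} = \frac{200}{3} + \frac{25 N}{3}$)
$\left(-675 - 1043\right) \left(Z{\left(-50 \right)} + G{\left(-12 \right)}\right) - 1877 = \left(-675 - 1043\right) \left(-50 + \left(\frac{200}{3} + \frac{25}{3} \left(-12\right)\right)\right) - 1877 = - 1718 \left(-50 + \left(\frac{200}{3} - 100\right)\right) - 1877 = - 1718 \left(-50 - \frac{100}{3}\right) - 1877 = \left(-1718\right) \left(- \frac{250}{3}\right) - 1877 = \frac{429500}{3} - 1877 = \frac{423869}{3}$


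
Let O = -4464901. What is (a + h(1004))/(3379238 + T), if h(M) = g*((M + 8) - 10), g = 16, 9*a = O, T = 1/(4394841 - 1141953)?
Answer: -1561607797816/10992282739345 ≈ -0.14206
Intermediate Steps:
T = 1/3252888 ≈ 3.0742e-7
a = -4464901/9 (a = (⅑)*(-4464901) = -4464901/9 ≈ -4.9610e+5)
h(M) = -32 + 16*M (h(M) = 16*((M + 8) - 10) = 16*((8 + M) - 10) = 16*(-2 + M) = -32 + 16*M)
(a + h(1004))/(3379238 + T) = (-4464901/9 + (-32 + 16*1004))/(3379238 + 1/3252888) = (-4464901/9 + (-32 + 16064))/(10992282739345/3252888) = (-4464901/9 + 16032)*(3252888/10992282739345) = -4320613/9*3252888/10992282739345 = -1561607797816/10992282739345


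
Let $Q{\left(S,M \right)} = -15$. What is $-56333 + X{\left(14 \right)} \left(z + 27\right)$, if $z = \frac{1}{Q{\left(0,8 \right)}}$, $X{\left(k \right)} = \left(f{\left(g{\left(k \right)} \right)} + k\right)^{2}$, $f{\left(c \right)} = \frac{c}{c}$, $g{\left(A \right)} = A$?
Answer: $-50273$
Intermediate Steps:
$f{\left(c \right)} = 1$
$X{\left(k \right)} = \left(1 + k\right)^{2}$
$z = - \frac{1}{15}$ ($z = \frac{1}{-15} = - \frac{1}{15} \approx -0.066667$)
$-56333 + X{\left(14 \right)} \left(z + 27\right) = -56333 + \left(1 + 14\right)^{2} \left(- \frac{1}{15} + 27\right) = -56333 + 15^{2} \cdot \frac{404}{15} = -56333 + 225 \cdot \frac{404}{15} = -56333 + 6060 = -50273$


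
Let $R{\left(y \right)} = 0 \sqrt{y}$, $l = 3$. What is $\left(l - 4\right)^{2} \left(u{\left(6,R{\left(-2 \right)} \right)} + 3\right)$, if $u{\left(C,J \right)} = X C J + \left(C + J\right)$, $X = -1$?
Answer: $9$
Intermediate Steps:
$R{\left(y \right)} = 0$
$u{\left(C,J \right)} = C + J - C J$ ($u{\left(C,J \right)} = - C J + \left(C + J\right) = C + J - C J$)
$\left(l - 4\right)^{2} \left(u{\left(6,R{\left(-2 \right)} \right)} + 3\right) = \left(3 - 4\right)^{2} \left(\left(6 + 0 - 6 \cdot 0\right) + 3\right) = \left(-1\right)^{2} \left(\left(6 + 0 + 0\right) + 3\right) = 1 \left(6 + 3\right) = 1 \cdot 9 = 9$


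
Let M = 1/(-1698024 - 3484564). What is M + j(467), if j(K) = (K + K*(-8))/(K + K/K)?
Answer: -1058867540/151590699 ≈ -6.9850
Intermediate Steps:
j(K) = -7*K/(1 + K) (j(K) = (K - 8*K)/(K + 1) = (-7*K)/(1 + K) = -7*K/(1 + K))
M = -1/5182588 (M = 1/(-5182588) = -1/5182588 ≈ -1.9295e-7)
M + j(467) = -1/5182588 - 7*467/(1 + 467) = -1/5182588 - 7*467/468 = -1/5182588 - 7*467*1/468 = -1/5182588 - 3269/468 = -1058867540/151590699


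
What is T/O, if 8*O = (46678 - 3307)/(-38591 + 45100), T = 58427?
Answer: 3042410744/43371 ≈ 70149.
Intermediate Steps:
O = 43371/52072 (O = ((46678 - 3307)/(-38591 + 45100))/8 = (43371/6509)/8 = (43371*(1/6509))/8 = (1/8)*(43371/6509) = 43371/52072 ≈ 0.83290)
T/O = 58427/(43371/52072) = 58427*(52072/43371) = 3042410744/43371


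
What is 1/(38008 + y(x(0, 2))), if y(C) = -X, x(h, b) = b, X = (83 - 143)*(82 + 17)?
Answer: 1/43948 ≈ 2.2754e-5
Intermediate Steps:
X = -5940 (X = -60*99 = -5940)
y(C) = 5940 (y(C) = -1*(-5940) = 5940)
1/(38008 + y(x(0, 2))) = 1/(38008 + 5940) = 1/43948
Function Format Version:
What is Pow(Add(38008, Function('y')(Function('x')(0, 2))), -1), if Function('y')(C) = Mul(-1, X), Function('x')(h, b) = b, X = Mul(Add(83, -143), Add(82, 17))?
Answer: Rational(1, 43948) ≈ 2.2754e-5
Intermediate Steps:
X = -5940 (X = Mul(-60, 99) = -5940)
Function('y')(C) = 5940 (Function('y')(C) = Mul(-1, -5940) = 5940)
Pow(Add(38008, Function('y')(Function('x')(0, 2))), -1) = Pow(Add(38008, 5940), -1) = Pow(43948, -1) = Rational(1, 43948)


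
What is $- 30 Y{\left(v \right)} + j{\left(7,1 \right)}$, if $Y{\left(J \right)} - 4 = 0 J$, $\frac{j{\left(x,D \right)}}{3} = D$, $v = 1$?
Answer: $-117$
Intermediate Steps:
$j{\left(x,D \right)} = 3 D$
$Y{\left(J \right)} = 4$ ($Y{\left(J \right)} = 4 + 0 J = 4 + 0 = 4$)
$- 30 Y{\left(v \right)} + j{\left(7,1 \right)} = \left(-30\right) 4 + 3 \cdot 1 = -120 + 3 = -117$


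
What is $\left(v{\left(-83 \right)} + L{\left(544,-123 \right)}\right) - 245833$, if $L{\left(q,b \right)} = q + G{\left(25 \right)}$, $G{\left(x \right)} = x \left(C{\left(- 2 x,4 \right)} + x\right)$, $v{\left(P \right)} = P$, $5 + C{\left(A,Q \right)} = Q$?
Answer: $-244772$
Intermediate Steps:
$C{\left(A,Q \right)} = -5 + Q$
$G{\left(x \right)} = x \left(-1 + x\right)$ ($G{\left(x \right)} = x \left(\left(-5 + 4\right) + x\right) = x \left(-1 + x\right)$)
$L{\left(q,b \right)} = 600 + q$ ($L{\left(q,b \right)} = q + 25 \left(-1 + 25\right) = q + 25 \cdot 24 = q + 600 = 600 + q$)
$\left(v{\left(-83 \right)} + L{\left(544,-123 \right)}\right) - 245833 = \left(-83 + \left(600 + 544\right)\right) - 245833 = \left(-83 + 1144\right) - 245833 = 1061 - 245833 = -244772$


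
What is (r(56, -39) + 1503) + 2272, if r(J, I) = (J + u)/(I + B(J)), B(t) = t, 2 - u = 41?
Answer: 3776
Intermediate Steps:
u = -39 (u = 2 - 1*41 = 2 - 41 = -39)
r(J, I) = (-39 + J)/(I + J) (r(J, I) = (J - 39)/(I + J) = (-39 + J)/(I + J))
(r(56, -39) + 1503) + 2272 = ((-39 + 56)/(-39 + 56) + 1503) + 2272 = (17/17 + 1503) + 2272 = ((1/17)*17 + 1503) + 2272 = (1 + 1503) + 2272 = 1504 + 2272 = 3776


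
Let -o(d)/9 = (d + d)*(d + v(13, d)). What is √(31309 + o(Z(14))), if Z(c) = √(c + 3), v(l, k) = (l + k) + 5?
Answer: √(30697 - 324*√17) ≈ 171.35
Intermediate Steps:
v(l, k) = 5 + k + l (v(l, k) = (k + l) + 5 = 5 + k + l)
Z(c) = √(3 + c)
o(d) = -18*d*(18 + 2*d) (o(d) = -9*(d + d)*(d + (5 + d + 13)) = -9*2*d*(d + (18 + d)) = -9*2*d*(18 + 2*d) = -18*d*(18 + 2*d))
√(31309 + o(Z(14))) = √(31309 - 36*√(3 + 14)*(9 + √(3 + 14))) = √(31309 - 36*√17*(9 + √17))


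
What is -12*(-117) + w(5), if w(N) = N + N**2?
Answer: 1434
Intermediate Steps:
-12*(-117) + w(5) = -12*(-117) + 5*(1 + 5) = 1404 + 5*6 = 1404 + 30 = 1434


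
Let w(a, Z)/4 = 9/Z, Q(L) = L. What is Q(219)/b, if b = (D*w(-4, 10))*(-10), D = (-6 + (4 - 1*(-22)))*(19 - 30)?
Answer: 73/2640 ≈ 0.027652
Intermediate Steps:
w(a, Z) = 36/Z (w(a, Z) = 4*(9/Z) = 36/Z)
D = -220 (D = (-6 + (4 + 22))*(-11) = (-6 + 26)*(-11) = 20*(-11) = -220)
b = 7920 (b = -7920/10*(-10) = -220*18/5*(-10) = -792*(-10) = 7920)
Q(219)/b = 219/7920 = 219*(1/7920) = 73/2640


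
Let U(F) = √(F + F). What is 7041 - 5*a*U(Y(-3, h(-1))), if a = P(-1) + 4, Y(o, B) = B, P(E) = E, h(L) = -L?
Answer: 7041 - 15*√2 ≈ 7019.8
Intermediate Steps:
U(F) = √2*√F (U(F) = √(2*F) = √2*√F)
a = 3 (a = -1 + 4 = 3)
7041 - 5*a*U(Y(-3, h(-1))) = 7041 - 5*3*√2*√(-1*(-1)) = 7041 - 15*√2*√1 = 7041 - 15*√2*1 = 7041 - 15*√2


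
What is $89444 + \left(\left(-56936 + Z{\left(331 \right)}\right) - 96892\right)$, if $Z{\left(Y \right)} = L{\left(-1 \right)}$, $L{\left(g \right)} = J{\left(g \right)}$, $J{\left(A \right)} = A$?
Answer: $-64385$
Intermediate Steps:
$L{\left(g \right)} = g$
$Z{\left(Y \right)} = -1$
$89444 + \left(\left(-56936 + Z{\left(331 \right)}\right) - 96892\right) = 89444 - 153829 = -64385$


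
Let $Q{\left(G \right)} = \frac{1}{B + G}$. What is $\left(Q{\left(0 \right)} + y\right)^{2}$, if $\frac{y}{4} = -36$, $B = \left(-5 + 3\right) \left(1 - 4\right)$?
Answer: $\frac{744769}{36} \approx 20688.0$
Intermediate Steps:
$B = 6$ ($B = \left(-2\right) \left(-3\right) = 6$)
$y = -144$ ($y = 4 \left(-36\right) = -144$)
$Q{\left(G \right)} = \frac{1}{6 + G}$
$\left(Q{\left(0 \right)} + y\right)^{2} = \left(\frac{1}{6 + 0} - 144\right)^{2} = \left(\frac{1}{6} - 144\right)^{2} = \left(- \frac{863}{6}\right)^{2} = \frac{744769}{36}$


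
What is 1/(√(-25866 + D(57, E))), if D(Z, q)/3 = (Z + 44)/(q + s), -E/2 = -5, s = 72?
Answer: -I*√173898138/2120709 ≈ -0.0062182*I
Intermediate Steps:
E = 10 (E = -2*(-5) = 10)
D(Z, q) = 3*(44 + Z)/(72 + q) (D(Z, q) = 3*((Z + 44)/(q + 72)) = 3*((44 + Z)/(72 + q)) = 3*(44 + Z)/(72 + q))
1/(√(-25866 + D(57, E))) = 1/(√(-25866 + 3*(44 + 57)/(72 + 10))) = 1/(√(-25866 + 3*101/82)) = 1/(√(-25866 + 3*(1/82)*101)) = 1/(√(-25866 + 303/82)) = 1/(√(-2120709/82)) = 1/(I*√173898138/82) = -I*√173898138/2120709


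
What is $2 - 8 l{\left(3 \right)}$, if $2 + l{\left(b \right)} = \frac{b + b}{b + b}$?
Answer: $10$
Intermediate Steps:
$l{\left(b \right)} = -1$ ($l{\left(b \right)} = -2 + \frac{b + b}{b + b} = -2 + \frac{2 b}{2 b} = -2 + 2 b \frac{1}{2 b} = -2 + 1 = -1$)
$2 - 8 l{\left(3 \right)} = 2 - -8 = 2 + 8 = 10$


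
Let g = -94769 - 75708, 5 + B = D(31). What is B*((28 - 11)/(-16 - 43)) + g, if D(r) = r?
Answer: -10058585/59 ≈ -1.7048e+5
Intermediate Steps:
B = 26 (B = -5 + 31 = 26)
g = -170477
B*((28 - 11)/(-16 - 43)) + g = 26*((28 - 11)/(-16 - 43)) - 170477 = 26*(17/(-59)) - 170477 = 26*(17*(-1/59)) - 170477 = 26*(-17/59) - 170477 = -442/59 - 170477 = -10058585/59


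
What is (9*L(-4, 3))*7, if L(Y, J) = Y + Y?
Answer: -504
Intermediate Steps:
L(Y, J) = 2*Y
(9*L(-4, 3))*7 = (9*(2*(-4)))*7 = (9*(-8))*7 = -72*7 = -504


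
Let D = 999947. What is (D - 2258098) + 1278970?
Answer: 20819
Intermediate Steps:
(D - 2258098) + 1278970 = (999947 - 2258098) + 1278970 = -1258151 + 1278970 = 20819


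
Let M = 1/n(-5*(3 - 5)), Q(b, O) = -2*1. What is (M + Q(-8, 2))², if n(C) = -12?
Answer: 625/144 ≈ 4.3403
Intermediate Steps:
Q(b, O) = -2
M = -1/12 (M = 1/(-12) = -1/12 ≈ -0.083333)
(M + Q(-8, 2))² = (-1/12 - 2)² = (-25/12)² = 625/144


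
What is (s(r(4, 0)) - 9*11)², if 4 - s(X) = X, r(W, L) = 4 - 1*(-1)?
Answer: 10000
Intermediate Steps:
r(W, L) = 5 (r(W, L) = 4 + 1 = 5)
s(X) = 4 - X
(s(r(4, 0)) - 9*11)² = ((4 - 1*5) - 9*11)² = ((4 - 5) - 99)² = (-1 - 99)² = (-100)² = 10000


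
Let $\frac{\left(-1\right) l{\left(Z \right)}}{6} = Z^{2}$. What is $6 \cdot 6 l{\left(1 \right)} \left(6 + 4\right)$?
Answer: $-2160$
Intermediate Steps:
$l{\left(Z \right)} = - 6 Z^{2}$
$6 \cdot 6 l{\left(1 \right)} \left(6 + 4\right) = 6 \cdot 6 - 6 \cdot 1^{2} \left(6 + 4\right) = 36 \left(-6\right) 1 \cdot 10 = 36 \left(\left(-6\right) 10\right) = 36 \left(-60\right) = -2160$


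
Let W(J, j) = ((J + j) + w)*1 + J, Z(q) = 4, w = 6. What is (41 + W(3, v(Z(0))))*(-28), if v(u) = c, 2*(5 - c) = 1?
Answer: -1610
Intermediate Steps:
c = 9/2 (c = 5 - ½*1 = 5 - ½ = 9/2 ≈ 4.5000)
v(u) = 9/2
W(J, j) = 6 + j + 2*J (W(J, j) = ((J + j) + 6)*1 + J = (6 + J + j)*1 + J = (6 + J + j) + J = 6 + j + 2*J)
(41 + W(3, v(Z(0))))*(-28) = (41 + (6 + 9/2 + 2*3))*(-28) = (41 + (6 + 9/2 + 6))*(-28) = (41 + 33/2)*(-28) = (115/2)*(-28) = -1610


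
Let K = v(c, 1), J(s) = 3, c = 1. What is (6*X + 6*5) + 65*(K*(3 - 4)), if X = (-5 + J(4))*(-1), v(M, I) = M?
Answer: -23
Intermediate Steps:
K = 1
X = 2 (X = (-5 + 3)*(-1) = -2*(-1) = 2)
(6*X + 6*5) + 65*(K*(3 - 4)) = (6*2 + 6*5) + 65*(1*(3 - 4)) = (12 + 30) + 65*(1*(-1)) = 42 + 65*(-1) = 42 - 65 = -23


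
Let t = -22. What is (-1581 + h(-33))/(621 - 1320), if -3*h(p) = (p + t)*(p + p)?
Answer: 2791/699 ≈ 3.9928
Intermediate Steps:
h(p) = -2*p*(-22 + p)/3 (h(p) = -(p - 22)*(p + p)/3 = -(-22 + p)*2*p/3 = -2*p*(-22 + p)/3)
(-1581 + h(-33))/(621 - 1320) = (-1581 + (2/3)*(-33)*(22 - 1*(-33)))/(621 - 1320) = (-1581 + (2/3)*(-33)*(22 + 33))/(-699) = (-1581 + (2/3)*(-33)*55)*(-1/699) = (-1581 - 1210)*(-1/699) = -2791*(-1/699) = 2791/699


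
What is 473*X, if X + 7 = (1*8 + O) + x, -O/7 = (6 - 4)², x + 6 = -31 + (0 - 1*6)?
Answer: -33110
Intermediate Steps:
x = -43 (x = -6 + (-31 + (0 - 1*6)) = -6 + (-31 + (0 - 6)) = -6 + (-31 - 6) = -6 - 37 = -43)
O = -28 (O = -7*(6 - 4)² = -7*2² = -7*4 = -28)
X = -70 (X = -7 + ((1*8 - 28) - 43) = -7 + ((8 - 28) - 43) = -7 + (-20 - 43) = -7 - 63 = -70)
473*X = 473*(-70) = -33110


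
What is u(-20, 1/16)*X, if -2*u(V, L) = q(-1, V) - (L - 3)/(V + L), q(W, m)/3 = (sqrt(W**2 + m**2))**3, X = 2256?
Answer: 53016/319 - 1356984*sqrt(401) ≈ -2.7173e+7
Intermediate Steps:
q(W, m) = 3*(W**2 + m**2)**(3/2) (q(W, m) = 3*(sqrt(W**2 + m**2))**3 = 3*(W**2 + m**2)**(3/2))
u(V, L) = -3*(1 + V**2)**(3/2)/2 + (-3 + L)/(2*(L + V)) (u(V, L) = -(3*((-1)**2 + V**2)**(3/2) - (L - 3)/(V + L))/2 = -(3*(1 + V**2)**(3/2) - (-3 + L)/(L + V))/2 = -3*(1 + V**2)**(3/2)/2 + (-3 + L)/(2*(L + V)))
u(-20, 1/16)*X = ((-3 + 1/16 - 3*(1 + (-20)**2)**(3/2)/16 - 3*(-20)*(1 + (-20)**2)**(3/2))/(2*(1/16 - 20)))*2256 = ((-3 + 1/16 - 3*1/16*(1 + 400)**(3/2) - 3*(-20)*(1 + 400)**(3/2))/(2*(1/16 - 20)))*2256 = ((-3 + 1/16 - 3*1/16*401**(3/2) - 3*(-20)*401**(3/2))/(2*(-319/16)))*2256 = ((1/2)*(-16/319)*(-3 + 1/16 - 3*1/16*401*sqrt(401) - 3*(-20)*401*sqrt(401)))*2256 = ((1/2)*(-16/319)*(-3 + 1/16 - 1203*sqrt(401)/16 + 24060*sqrt(401)))*2256 = ((1/2)*(-16/319)*(-47/16 + 383757*sqrt(401)/16))*2256 = (47/638 - 1203*sqrt(401)/2)*2256 = 53016/319 - 1356984*sqrt(401)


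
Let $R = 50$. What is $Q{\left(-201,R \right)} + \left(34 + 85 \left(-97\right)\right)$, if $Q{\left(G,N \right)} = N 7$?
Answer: $-7861$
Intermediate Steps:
$Q{\left(G,N \right)} = 7 N$
$Q{\left(-201,R \right)} + \left(34 + 85 \left(-97\right)\right) = 7 \cdot 50 + \left(34 + 85 \left(-97\right)\right) = 350 + \left(34 - 8245\right) = 350 - 8211 = -7861$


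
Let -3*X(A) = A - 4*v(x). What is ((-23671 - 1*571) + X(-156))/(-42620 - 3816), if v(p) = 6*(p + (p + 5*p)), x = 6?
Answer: 11927/23218 ≈ 0.51370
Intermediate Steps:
v(p) = 42*p (v(p) = 6*(p + 6*p) = 6*(7*p) = 42*p)
X(A) = 336 - A/3 (X(A) = -(A - 168*6)/3 = -(A - 4*252)/3 = -(A - 1008)/3 = -(-1008 + A)/3 = 336 - A/3)
((-23671 - 1*571) + X(-156))/(-42620 - 3816) = ((-23671 - 1*571) + (336 - ⅓*(-156)))/(-42620 - 3816) = ((-23671 - 571) + (336 + 52))/(-46436) = (-24242 + 388)*(-1/46436) = -23854*(-1/46436) = 11927/23218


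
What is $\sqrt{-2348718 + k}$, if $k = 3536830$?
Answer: $4 \sqrt{74257} \approx 1090.0$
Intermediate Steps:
$\sqrt{-2348718 + k} = \sqrt{-2348718 + 3536830} = \sqrt{1188112} = 4 \sqrt{74257}$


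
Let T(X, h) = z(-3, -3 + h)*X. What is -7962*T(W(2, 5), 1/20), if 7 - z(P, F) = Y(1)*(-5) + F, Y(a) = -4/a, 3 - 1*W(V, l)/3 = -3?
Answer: 7201629/5 ≈ 1.4403e+6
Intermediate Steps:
W(V, l) = 18 (W(V, l) = 9 - 3*(-3) = 9 + 9 = 18)
z(P, F) = -13 - F (z(P, F) = 7 - (-4/1*(-5) + F) = 7 - (-4*1*(-5) + F) = 7 - (-4*(-5) + F) = 7 - (20 + F) = 7 + (-20 - F) = -13 - F)
T(X, h) = X*(-10 - h) (T(X, h) = (-13 - (-3 + h))*X = (-13 + (3 - h))*X = (-10 - h)*X = X*(-10 - h))
-7962*T(W(2, 5), 1/20) = -143316*(-10 - 1/20) = -143316*(-201)/20 = -7962*(-1809/10) = 7201629/5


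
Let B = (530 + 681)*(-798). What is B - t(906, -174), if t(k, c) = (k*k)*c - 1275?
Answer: 141860361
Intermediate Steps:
t(k, c) = -1275 + c*k**2 (t(k, c) = k**2*c - 1275 = c*k**2 - 1275 = -1275 + c*k**2)
B = -966378 (B = 1211*(-798) = -966378)
B - t(906, -174) = -966378 - (-1275 - 174*906**2) = -966378 - (-1275 - 174*820836) = -966378 - (-1275 - 142825464) = -966378 - 1*(-142826739) = -966378 + 142826739 = 141860361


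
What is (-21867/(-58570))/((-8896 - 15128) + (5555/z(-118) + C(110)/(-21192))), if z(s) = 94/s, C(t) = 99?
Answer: -3630009468/301382255707555 ≈ -1.2045e-5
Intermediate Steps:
(-21867/(-58570))/((-8896 - 15128) + (5555/z(-118) + C(110)/(-21192))) = (-21867/(-58570))/((-8896 - 15128) + (5555/((94/(-118))) + 99/(-21192))) = (-21867*(-1/58570))/(-24024 + (5555/((94*(-1/118))) + 99*(-1/21192))) = 21867/(58570*(-24024 + (5555/(-47/59) - 33/7064))) = 21867/(58570*(-24024 + (5555*(-59/47) - 33/7064))) = 21867/(58570*(-24024 + (-327745/47 - 33/7064))) = 21867/(58570*(-24024 - 2315192231/332008)) = 21867/(58570*(-10291352423/332008)) = (21867/58570)*(-332008/10291352423) = -3630009468/301382255707555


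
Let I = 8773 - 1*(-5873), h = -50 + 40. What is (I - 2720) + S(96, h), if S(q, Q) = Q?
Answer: 11916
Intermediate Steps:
h = -10
I = 14646 (I = 8773 + 5873 = 14646)
(I - 2720) + S(96, h) = (14646 - 2720) - 10 = 11926 - 10 = 11916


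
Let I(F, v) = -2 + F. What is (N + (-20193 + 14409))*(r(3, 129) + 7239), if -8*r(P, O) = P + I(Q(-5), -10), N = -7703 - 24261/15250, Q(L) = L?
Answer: -2978344938269/30500 ≈ -9.7651e+7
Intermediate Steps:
N = -117495011/15250 (N = -7703 - 24261/15250 = -117495011/15250 ≈ -7704.6)
r(P, O) = 7/8 - P/8 (r(P, O) = -(P + (-2 - 5))/8 = -(P - 7)/8 = -(-7 + P)/8 = 7/8 - P/8)
(N + (-20193 + 14409))*(r(3, 129) + 7239) = (-117495011/15250 + (-20193 + 14409))*((7/8 - ⅛*3) + 7239) = (-117495011/15250 - 5784)*((7/8 - 3/8) + 7239) = -205701011*(½ + 7239)/15250 = -205701011/15250*14479/2 = -2978344938269/30500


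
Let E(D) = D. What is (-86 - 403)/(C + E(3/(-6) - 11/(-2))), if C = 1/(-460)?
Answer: -224940/2299 ≈ -97.843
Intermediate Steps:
C = -1/460 ≈ -0.0021739
(-86 - 403)/(C + E(3/(-6) - 11/(-2))) = (-86 - 403)/(-1/460 + (3/(-6) - 11/(-2))) = -489/(-1/460 + (3*(-⅙) - 11*(-½))) = -489/(-1/460 + (-½ + 11/2)) = -489/(-1/460 + 5) = -489/2299/460 = -489*460/2299 = -224940/2299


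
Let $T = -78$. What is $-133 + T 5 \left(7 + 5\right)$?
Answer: $-4813$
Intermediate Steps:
$-133 + T 5 \left(7 + 5\right) = -133 - 78 \cdot 5 \left(7 + 5\right) = -133 - 78 \cdot 5 \cdot 12 = -133 - 4680 = -4813$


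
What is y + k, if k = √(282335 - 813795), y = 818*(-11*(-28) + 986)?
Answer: 1058492 + 2*I*√132865 ≈ 1.0585e+6 + 729.01*I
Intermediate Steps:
y = 1058492 (y = 818*(308 + 986) = 818*1294 = 1058492)
k = 2*I*√132865 (k = √(-531460) = 2*I*√132865 ≈ 729.01*I)
y + k = 1058492 + 2*I*√132865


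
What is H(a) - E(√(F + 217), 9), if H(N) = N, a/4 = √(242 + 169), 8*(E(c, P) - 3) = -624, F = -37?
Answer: 75 + 4*√411 ≈ 156.09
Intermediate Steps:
E(c, P) = -75 (E(c, P) = 3 + (⅛)*(-624) = 3 - 78 = -75)
a = 4*√411 (a = 4*√(242 + 169) = 4*√411 ≈ 81.093)
H(a) - E(√(F + 217), 9) = 4*√411 - 1*(-75) = 4*√411 + 75 = 75 + 4*√411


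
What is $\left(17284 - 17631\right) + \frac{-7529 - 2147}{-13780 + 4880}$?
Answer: $- \frac{769656}{2225} \approx -345.91$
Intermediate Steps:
$\left(17284 - 17631\right) + \frac{-7529 - 2147}{-13780 + 4880} = -347 - \frac{9676}{-8900} = -347 - - \frac{2419}{2225} = -347 + \frac{2419}{2225} = - \frac{769656}{2225}$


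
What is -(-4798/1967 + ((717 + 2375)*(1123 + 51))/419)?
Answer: -7138215374/824173 ≈ -8661.1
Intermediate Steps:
-(-4798/1967 + ((717 + 2375)*(1123 + 51))/419) = -(-4798*1/1967 + (3092*1174)*(1/419)) = -(-4798/1967 + 3630008*(1/419)) = -(-4798/1967 + 3630008/419) = -1*7138215374/824173 = -7138215374/824173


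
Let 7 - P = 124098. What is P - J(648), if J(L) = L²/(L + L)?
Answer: -124415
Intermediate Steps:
P = -124091 (P = 7 - 1*124098 = 7 - 124098 = -124091)
J(L) = L/2 (J(L) = L²/((2*L)) = (1/(2*L))*L² = L/2)
P - J(648) = -124091 - 648/2 = -124091 - 1*324 = -124091 - 324 = -124415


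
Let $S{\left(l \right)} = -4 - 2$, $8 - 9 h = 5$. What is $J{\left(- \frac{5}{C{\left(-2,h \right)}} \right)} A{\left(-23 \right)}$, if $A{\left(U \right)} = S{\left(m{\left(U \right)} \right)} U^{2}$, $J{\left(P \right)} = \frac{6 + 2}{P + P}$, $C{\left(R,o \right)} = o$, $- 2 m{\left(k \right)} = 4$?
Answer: $\frac{4232}{5} \approx 846.4$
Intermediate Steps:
$h = \frac{1}{3}$ ($h = \frac{8}{9} - \frac{5}{9} = \frac{1}{3} \approx 0.33333$)
$m{\left(k \right)} = -2$ ($m{\left(k \right)} = \left(- \frac{1}{2}\right) 4 = -2$)
$S{\left(l \right)} = -6$
$J{\left(P \right)} = \frac{4}{P}$ ($J{\left(P \right)} = \frac{8}{2 P} = 8 \frac{1}{2 P} = \frac{4}{P}$)
$A{\left(U \right)} = - 6 U^{2}$
$J{\left(- \frac{5}{C{\left(-2,h \right)}} \right)} A{\left(-23 \right)} = \frac{4}{\left(-5\right) \frac{1}{\frac{1}{3}}} \left(- 6 \left(-23\right)^{2}\right) = \frac{4}{\left(-5\right) 3} \left(\left(-6\right) 529\right) = \frac{4}{-15} \left(-3174\right) = 4 \left(- \frac{1}{15}\right) \left(-3174\right) = \left(- \frac{4}{15}\right) \left(-3174\right) = \frac{4232}{5}$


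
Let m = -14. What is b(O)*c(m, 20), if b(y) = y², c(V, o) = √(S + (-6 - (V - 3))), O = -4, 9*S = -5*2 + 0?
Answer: 16*√89/3 ≈ 50.315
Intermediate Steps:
S = -10/9 (S = (-5*2 + 0)/9 = (-10 + 0)/9 = (⅑)*(-10) = -10/9 ≈ -1.1111)
c(V, o) = √(-37/9 - V) (c(V, o) = √(-10/9 + (-6 - (V - 3))) = √(-10/9 + (-6 - (-3 + V))) = √(-10/9 + (-6 + (3 - V))) = √(-10/9 + (-3 - V)) = √(-37/9 - V))
b(O)*c(m, 20) = (-4)²*(√(-37 - 9*(-14))/3) = 16*(√(-37 + 126)/3) = 16*(√89/3) = 16*√89/3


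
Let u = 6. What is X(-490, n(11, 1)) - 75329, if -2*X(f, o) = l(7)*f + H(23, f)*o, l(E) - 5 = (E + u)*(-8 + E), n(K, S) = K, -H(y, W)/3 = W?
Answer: -85374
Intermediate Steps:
H(y, W) = -3*W
l(E) = 5 + (-8 + E)*(6 + E) (l(E) = 5 + (E + 6)*(-8 + E) = 5 + (6 + E)*(-8 + E) = 5 + (-8 + E)*(6 + E))
X(f, o) = 4*f + 3*f*o/2 (X(f, o) = -((-43 + 7**2 - 2*7)*f + (-3*f)*o)/2 = -((-43 + 49 - 14)*f - 3*f*o)/2 = -(-8*f - 3*f*o)/2 = 4*f + 3*f*o/2)
X(-490, n(11, 1)) - 75329 = (1/2)*(-490)*(8 + 3*11) - 75329 = (1/2)*(-490)*(8 + 33) - 75329 = (1/2)*(-490)*41 - 75329 = -10045 - 75329 = -85374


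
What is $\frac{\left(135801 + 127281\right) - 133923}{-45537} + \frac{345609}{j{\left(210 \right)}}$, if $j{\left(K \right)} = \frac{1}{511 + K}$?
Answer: $\frac{3782365243878}{15179} \approx 2.4918 \cdot 10^{8}$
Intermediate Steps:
$\frac{\left(135801 + 127281\right) - 133923}{-45537} + \frac{345609}{j{\left(210 \right)}} = \frac{\left(135801 + 127281\right) - 133923}{-45537} + \frac{345609}{\frac{1}{511 + 210}} = \left(263082 - 133923\right) \left(- \frac{1}{45537}\right) + \frac{345609}{\frac{1}{721}} = 129159 \left(- \frac{1}{45537}\right) + 345609 \frac{1}{\frac{1}{721}} = - \frac{43053}{15179} + 345609 \cdot 721 = - \frac{43053}{15179} + 249184089 = \frac{3782365243878}{15179}$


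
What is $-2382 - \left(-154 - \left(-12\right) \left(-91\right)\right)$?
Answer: $-1136$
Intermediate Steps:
$-2382 - \left(-154 - \left(-12\right) \left(-91\right)\right) = -2382 - \left(-154 - 1092\right) = -2382 - -1246 = -2382 + 1246 = -1136$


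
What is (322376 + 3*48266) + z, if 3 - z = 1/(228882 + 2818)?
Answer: 108244910899/231700 ≈ 4.6718e+5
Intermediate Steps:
z = 695099/231700 (z = 3 - 1/(228882 + 2818) = 3 - 1/231700 = 695099/231700 ≈ 3.0000)
(322376 + 3*48266) + z = (322376 + 3*48266) + 695099/231700 = (322376 + 144798) + 695099/231700 = 467174 + 695099/231700 = 108244910899/231700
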